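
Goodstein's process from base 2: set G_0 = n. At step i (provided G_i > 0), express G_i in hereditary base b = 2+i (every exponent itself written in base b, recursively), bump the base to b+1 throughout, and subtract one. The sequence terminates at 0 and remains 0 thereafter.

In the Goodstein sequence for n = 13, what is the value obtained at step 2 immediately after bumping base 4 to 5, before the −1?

16093

(0) 13|_2 = 2^(2 + 1) + 2^2 + 1 ↦ 3^(3 + 1) + 3^3 + 1|_3 = 109 ⇒ 108
(1) 108|_3 = 3^(3 + 1) + 3^3 ↦ 4^(4 + 1) + 4^4|_4 = 1280 ⇒ 1279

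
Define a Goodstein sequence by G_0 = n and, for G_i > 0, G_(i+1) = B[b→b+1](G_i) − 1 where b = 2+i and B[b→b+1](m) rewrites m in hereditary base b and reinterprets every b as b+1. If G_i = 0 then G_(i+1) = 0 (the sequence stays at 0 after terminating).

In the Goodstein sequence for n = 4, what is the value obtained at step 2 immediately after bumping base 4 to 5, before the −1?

step 0: 4 = 2^2; sub 3 for 2: 3^3; = 27; G_1 = 27−1 = 26
step 1: 26 = 2·3^2 + 2·3 + 2; sub 4 for 3: 2·4^2 + 2·4 + 2; = 42; G_2 = 42−1 = 41
step 2: 41 = 2·4^2 + 2·4 + 1; sub 5 for 4: 2·5^2 + 2·5 + 1; = 61; G_3 = 61−1 = 60

61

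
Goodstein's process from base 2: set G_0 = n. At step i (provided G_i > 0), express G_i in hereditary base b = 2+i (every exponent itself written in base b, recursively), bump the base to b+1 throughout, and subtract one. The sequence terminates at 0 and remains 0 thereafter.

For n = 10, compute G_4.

10 —HB2→ 2^(2 + 1) + 2 —bump→ 3^(3 + 1) + 3 = 84 —(−1)→ 83
83 —HB3→ 3^(3 + 1) + 2 —bump→ 4^(4 + 1) + 2 = 1026 —(−1)→ 1025
1025 —HB4→ 4^(4 + 1) + 1 —bump→ 5^(5 + 1) + 1 = 15626 —(−1)→ 15625
15625 —HB5→ 5^(5 + 1) —bump→ 6^(6 + 1) = 279936 —(−1)→ 279935
279935 —HB6→ 5·6^6 + 5·6^5 + 5·6^4 + 5·6^3 + 5·6^2 + 5·6 + 5 —bump→ 5·7^7 + 5·7^5 + 5·7^4 + 5·7^3 + 5·7^2 + 5·7 + 5 = 4215755 —(−1)→ 4215754

279935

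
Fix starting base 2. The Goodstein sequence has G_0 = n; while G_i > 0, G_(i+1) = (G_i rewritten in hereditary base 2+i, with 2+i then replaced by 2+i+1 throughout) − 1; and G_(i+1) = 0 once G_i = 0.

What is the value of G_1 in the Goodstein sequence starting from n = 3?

G_0 = 3. HB_2(3) = 2 + 1. Bump = 4. G_1 = 3.
G_1 = 3. HB_3(3) = 3. Bump = 4. G_2 = 3.

3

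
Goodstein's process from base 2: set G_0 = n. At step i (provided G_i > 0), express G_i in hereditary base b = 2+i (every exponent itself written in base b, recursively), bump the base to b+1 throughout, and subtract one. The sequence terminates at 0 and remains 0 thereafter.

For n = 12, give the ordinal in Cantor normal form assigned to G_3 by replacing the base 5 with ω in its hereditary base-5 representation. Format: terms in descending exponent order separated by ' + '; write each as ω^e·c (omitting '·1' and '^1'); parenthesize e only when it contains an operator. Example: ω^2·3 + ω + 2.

ω^(ω + 1) + ω^2·2 + ω·2

[0] 12 ≡ 2^(2 + 1) + 2^2 (base 2). Lift 3: 108. −1: 107.
[1] 107 ≡ 3^(3 + 1) + 2·3^2 + 2·3 + 2 (base 3). Lift 4: 1066. −1: 1065.
[2] 1065 ≡ 4^(4 + 1) + 2·4^2 + 2·4 + 1 (base 4). Lift 5: 15686. −1: 15685.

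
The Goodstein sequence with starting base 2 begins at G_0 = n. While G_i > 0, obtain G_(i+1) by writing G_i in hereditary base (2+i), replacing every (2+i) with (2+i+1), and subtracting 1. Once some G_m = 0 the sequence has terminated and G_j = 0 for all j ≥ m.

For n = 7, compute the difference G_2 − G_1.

229

base 2: 7 = 2^2 + 2 + 1; at 3: 3^3 + 3 + 1 = 31; next = 30
base 3: 30 = 3^3 + 3; at 4: 4^4 + 4 = 260; next = 259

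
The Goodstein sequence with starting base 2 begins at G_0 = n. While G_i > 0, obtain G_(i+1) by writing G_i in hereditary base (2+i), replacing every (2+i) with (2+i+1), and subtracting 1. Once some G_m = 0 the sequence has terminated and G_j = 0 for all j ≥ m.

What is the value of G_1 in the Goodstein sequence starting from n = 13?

i=0: 13 = 2^(2 + 1) + 2^2 + 1 (b=2); 2→3: 3^(3 + 1) + 3^3 + 1 = 109; 109−1 = 108
i=1: 108 = 3^(3 + 1) + 3^3 (b=3); 3→4: 4^(4 + 1) + 4^4 = 1280; 1280−1 = 1279

108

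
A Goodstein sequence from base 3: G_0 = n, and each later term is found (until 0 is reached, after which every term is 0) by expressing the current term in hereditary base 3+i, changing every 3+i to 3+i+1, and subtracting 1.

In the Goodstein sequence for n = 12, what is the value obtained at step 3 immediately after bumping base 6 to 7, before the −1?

50

12 —HB3→ 3^2 + 3 —bump→ 4^2 + 4 = 20 —(−1)→ 19
19 —HB4→ 4^2 + 3 —bump→ 5^2 + 3 = 28 —(−1)→ 27
27 —HB5→ 5^2 + 2 —bump→ 6^2 + 2 = 38 —(−1)→ 37
37 —HB6→ 6^2 + 1 —bump→ 7^2 + 1 = 50 —(−1)→ 49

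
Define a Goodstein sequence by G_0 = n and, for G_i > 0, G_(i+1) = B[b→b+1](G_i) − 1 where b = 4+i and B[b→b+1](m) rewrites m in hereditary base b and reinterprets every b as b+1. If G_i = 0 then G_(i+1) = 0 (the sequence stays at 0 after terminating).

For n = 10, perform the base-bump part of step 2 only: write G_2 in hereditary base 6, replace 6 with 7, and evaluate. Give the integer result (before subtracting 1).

G_0 = 10. HB_4(10) = 2·4 + 2. Bump = 12. G_1 = 11.
G_1 = 11. HB_5(11) = 2·5 + 1. Bump = 13. G_2 = 12.
G_2 = 12. HB_6(12) = 2·6. Bump = 14. G_3 = 13.

14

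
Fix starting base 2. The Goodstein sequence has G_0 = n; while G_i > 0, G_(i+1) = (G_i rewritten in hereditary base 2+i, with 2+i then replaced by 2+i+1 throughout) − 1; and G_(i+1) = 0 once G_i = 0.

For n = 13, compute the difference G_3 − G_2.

(0) 13|_2 = 2^(2 + 1) + 2^2 + 1 ↦ 3^(3 + 1) + 3^3 + 1|_3 = 109 ⇒ 108
(1) 108|_3 = 3^(3 + 1) + 3^3 ↦ 4^(4 + 1) + 4^4|_4 = 1280 ⇒ 1279
(2) 1279|_4 = 4^(4 + 1) + 3·4^3 + 3·4^2 + 3·4 + 3 ↦ 5^(5 + 1) + 3·5^3 + 3·5^2 + 3·5 + 3|_5 = 16093 ⇒ 16092

14813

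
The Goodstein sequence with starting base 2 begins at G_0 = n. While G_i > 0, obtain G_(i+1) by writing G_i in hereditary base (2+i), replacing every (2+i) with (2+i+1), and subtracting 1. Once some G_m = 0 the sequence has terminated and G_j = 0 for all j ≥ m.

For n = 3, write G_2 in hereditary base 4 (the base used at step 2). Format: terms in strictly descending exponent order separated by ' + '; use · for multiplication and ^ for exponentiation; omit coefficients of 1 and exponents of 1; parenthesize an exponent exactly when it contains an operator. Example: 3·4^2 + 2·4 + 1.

3

3 —HB2→ 2 + 1 —bump→ 3 + 1 = 4 —(−1)→ 3
3 —HB3→ 3 —bump→ 4 = 4 —(−1)→ 3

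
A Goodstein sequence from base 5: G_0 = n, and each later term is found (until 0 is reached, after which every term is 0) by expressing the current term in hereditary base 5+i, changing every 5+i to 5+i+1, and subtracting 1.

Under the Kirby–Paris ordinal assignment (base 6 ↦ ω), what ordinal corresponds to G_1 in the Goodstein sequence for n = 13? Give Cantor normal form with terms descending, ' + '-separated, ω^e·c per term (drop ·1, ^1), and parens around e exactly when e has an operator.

ω·2 + 2

base 5: 13 = 2·5 + 3; at 6: 2·6 + 3 = 15; next = 14
base 6: 14 = 2·6 + 2; at 7: 2·7 + 2 = 16; next = 15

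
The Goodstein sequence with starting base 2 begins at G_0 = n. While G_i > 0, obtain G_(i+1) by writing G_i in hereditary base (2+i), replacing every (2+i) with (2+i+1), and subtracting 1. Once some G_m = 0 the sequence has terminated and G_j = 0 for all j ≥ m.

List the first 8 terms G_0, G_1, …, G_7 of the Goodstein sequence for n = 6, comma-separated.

6, 29, 257, 3125, 46655, 98039, 187243, 332147

step 0: 6 = 2^2 + 2; sub 3 for 2: 3^3 + 3; = 30; G_1 = 30−1 = 29
step 1: 29 = 3^3 + 2; sub 4 for 3: 4^4 + 2; = 258; G_2 = 258−1 = 257
step 2: 257 = 4^4 + 1; sub 5 for 4: 5^5 + 1; = 3126; G_3 = 3126−1 = 3125
step 3: 3125 = 5^5; sub 6 for 5: 6^6; = 46656; G_4 = 46656−1 = 46655
step 4: 46655 = 5·6^5 + 5·6^4 + 5·6^3 + 5·6^2 + 5·6 + 5; sub 7 for 6: 5·7^5 + 5·7^4 + 5·7^3 + 5·7^2 + 5·7 + 5; = 98040; G_5 = 98040−1 = 98039
step 5: 98039 = 5·7^5 + 5·7^4 + 5·7^3 + 5·7^2 + 5·7 + 4; sub 8 for 7: 5·8^5 + 5·8^4 + 5·8^3 + 5·8^2 + 5·8 + 4; = 187244; G_6 = 187244−1 = 187243
step 6: 187243 = 5·8^5 + 5·8^4 + 5·8^3 + 5·8^2 + 5·8 + 3; sub 9 for 8: 5·9^5 + 5·9^4 + 5·9^3 + 5·9^2 + 5·9 + 3; = 332148; G_7 = 332148−1 = 332147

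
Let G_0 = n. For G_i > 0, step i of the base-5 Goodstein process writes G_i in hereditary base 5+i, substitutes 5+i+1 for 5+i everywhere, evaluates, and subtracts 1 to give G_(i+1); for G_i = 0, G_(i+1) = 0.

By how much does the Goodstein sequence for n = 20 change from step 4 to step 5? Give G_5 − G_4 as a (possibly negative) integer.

(0) 20|_5 = 4·5 ↦ 4·6|_6 = 24 ⇒ 23
(1) 23|_6 = 3·6 + 5 ↦ 3·7 + 5|_7 = 26 ⇒ 25
(2) 25|_7 = 3·7 + 4 ↦ 3·8 + 4|_8 = 28 ⇒ 27
(3) 27|_8 = 3·8 + 3 ↦ 3·9 + 3|_9 = 30 ⇒ 29
(4) 29|_9 = 3·9 + 2 ↦ 3·10 + 2|_10 = 32 ⇒ 31

2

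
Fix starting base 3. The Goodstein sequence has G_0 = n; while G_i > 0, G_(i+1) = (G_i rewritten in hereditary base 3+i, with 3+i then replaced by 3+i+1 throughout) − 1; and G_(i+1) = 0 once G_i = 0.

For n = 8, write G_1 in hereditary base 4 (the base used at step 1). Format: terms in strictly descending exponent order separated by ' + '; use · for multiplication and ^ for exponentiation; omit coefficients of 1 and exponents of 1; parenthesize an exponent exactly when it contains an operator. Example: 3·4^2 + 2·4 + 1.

2·4 + 1

(0) 8|_3 = 2·3 + 2 ↦ 2·4 + 2|_4 = 10 ⇒ 9
(1) 9|_4 = 2·4 + 1 ↦ 2·5 + 1|_5 = 11 ⇒ 10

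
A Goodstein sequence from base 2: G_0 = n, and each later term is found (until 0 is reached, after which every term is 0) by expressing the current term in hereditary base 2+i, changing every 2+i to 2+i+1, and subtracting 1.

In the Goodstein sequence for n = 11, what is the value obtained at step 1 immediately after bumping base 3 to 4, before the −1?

11 —HB2→ 2^(2 + 1) + 2 + 1 —bump→ 3^(3 + 1) + 3 + 1 = 85 —(−1)→ 84
84 —HB3→ 3^(3 + 1) + 3 —bump→ 4^(4 + 1) + 4 = 1028 —(−1)→ 1027

1028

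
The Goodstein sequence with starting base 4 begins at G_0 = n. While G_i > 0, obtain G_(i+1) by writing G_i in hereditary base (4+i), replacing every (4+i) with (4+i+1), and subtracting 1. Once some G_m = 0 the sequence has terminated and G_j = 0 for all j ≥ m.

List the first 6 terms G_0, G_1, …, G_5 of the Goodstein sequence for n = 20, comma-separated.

20, 29, 39, 51, 65, 81

G_0=20  [base 4] 4^2 + 4  →[4↦5]→  5^2 + 5 = 30  −1 ⇒ G_1=29
G_1=29  [base 5] 5^2 + 4  →[5↦6]→  6^2 + 4 = 40  −1 ⇒ G_2=39
G_2=39  [base 6] 6^2 + 3  →[6↦7]→  7^2 + 3 = 52  −1 ⇒ G_3=51
G_3=51  [base 7] 7^2 + 2  →[7↦8]→  8^2 + 2 = 66  −1 ⇒ G_4=65
G_4=65  [base 8] 8^2 + 1  →[8↦9]→  9^2 + 1 = 82  −1 ⇒ G_5=81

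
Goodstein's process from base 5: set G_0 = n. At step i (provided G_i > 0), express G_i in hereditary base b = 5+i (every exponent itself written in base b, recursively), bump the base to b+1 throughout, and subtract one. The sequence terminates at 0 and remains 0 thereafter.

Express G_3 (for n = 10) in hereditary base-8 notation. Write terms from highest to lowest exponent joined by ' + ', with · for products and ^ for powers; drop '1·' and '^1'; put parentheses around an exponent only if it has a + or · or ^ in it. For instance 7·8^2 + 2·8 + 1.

G_0=10  [base 5] 2·5  →[5↦6]→  2·6 = 12  −1 ⇒ G_1=11
G_1=11  [base 6] 6 + 5  →[6↦7]→  7 + 5 = 12  −1 ⇒ G_2=11
G_2=11  [base 7] 7 + 4  →[7↦8]→  8 + 4 = 12  −1 ⇒ G_3=11

8 + 3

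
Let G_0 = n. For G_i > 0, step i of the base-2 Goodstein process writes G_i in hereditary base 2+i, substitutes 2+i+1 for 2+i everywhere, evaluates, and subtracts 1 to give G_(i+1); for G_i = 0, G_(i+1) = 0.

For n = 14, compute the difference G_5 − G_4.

5536249

G_0 = 14. HB_2(14) = 2^(2 + 1) + 2^2 + 2. Bump = 111. G_1 = 110.
G_1 = 110. HB_3(110) = 3^(3 + 1) + 3^3 + 2. Bump = 1282. G_2 = 1281.
G_2 = 1281. HB_4(1281) = 4^(4 + 1) + 4^4 + 1. Bump = 18751. G_3 = 18750.
G_3 = 18750. HB_5(18750) = 5^(5 + 1) + 5^5. Bump = 326592. G_4 = 326591.
G_4 = 326591. HB_6(326591) = 6^(6 + 1) + 5·6^5 + 5·6^4 + 5·6^3 + 5·6^2 + 5·6 + 5. Bump = 5862841. G_5 = 5862840.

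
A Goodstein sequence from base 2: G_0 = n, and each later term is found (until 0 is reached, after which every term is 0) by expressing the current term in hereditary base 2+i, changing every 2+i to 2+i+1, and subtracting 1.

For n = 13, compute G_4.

[0] 13 ≡ 2^(2 + 1) + 2^2 + 1 (base 2). Lift 3: 109. −1: 108.
[1] 108 ≡ 3^(3 + 1) + 3^3 (base 3). Lift 4: 1280. −1: 1279.
[2] 1279 ≡ 4^(4 + 1) + 3·4^3 + 3·4^2 + 3·4 + 3 (base 4). Lift 5: 16093. −1: 16092.
[3] 16092 ≡ 5^(5 + 1) + 3·5^3 + 3·5^2 + 3·5 + 2 (base 5). Lift 6: 280712. −1: 280711.

280711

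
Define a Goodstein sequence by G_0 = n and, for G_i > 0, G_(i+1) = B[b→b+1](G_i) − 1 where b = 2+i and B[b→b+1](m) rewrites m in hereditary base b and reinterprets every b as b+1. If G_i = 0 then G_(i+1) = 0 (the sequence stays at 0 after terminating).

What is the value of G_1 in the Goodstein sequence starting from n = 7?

base 2: 7 = 2^2 + 2 + 1; at 3: 3^3 + 3 + 1 = 31; next = 30
base 3: 30 = 3^3 + 3; at 4: 4^4 + 4 = 260; next = 259

30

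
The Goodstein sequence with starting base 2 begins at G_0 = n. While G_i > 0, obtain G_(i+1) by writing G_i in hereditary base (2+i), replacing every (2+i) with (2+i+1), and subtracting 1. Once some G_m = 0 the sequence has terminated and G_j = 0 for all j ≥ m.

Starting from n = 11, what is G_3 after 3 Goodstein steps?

step 0: 11 = 2^(2 + 1) + 2 + 1; sub 3 for 2: 3^(3 + 1) + 3 + 1; = 85; G_1 = 85−1 = 84
step 1: 84 = 3^(3 + 1) + 3; sub 4 for 3: 4^(4 + 1) + 4; = 1028; G_2 = 1028−1 = 1027
step 2: 1027 = 4^(4 + 1) + 3; sub 5 for 4: 5^(5 + 1) + 3; = 15628; G_3 = 15628−1 = 15627

15627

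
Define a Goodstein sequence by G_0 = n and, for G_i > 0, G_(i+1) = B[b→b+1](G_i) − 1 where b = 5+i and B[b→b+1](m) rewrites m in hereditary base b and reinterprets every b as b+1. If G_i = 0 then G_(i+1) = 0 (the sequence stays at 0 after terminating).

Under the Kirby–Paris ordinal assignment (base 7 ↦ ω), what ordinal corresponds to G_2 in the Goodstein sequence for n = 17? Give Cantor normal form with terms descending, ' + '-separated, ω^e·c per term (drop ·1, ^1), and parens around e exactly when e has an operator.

ω·3

G_0=17  [base 5] 3·5 + 2  →[5↦6]→  3·6 + 2 = 20  −1 ⇒ G_1=19
G_1=19  [base 6] 3·6 + 1  →[6↦7]→  3·7 + 1 = 22  −1 ⇒ G_2=21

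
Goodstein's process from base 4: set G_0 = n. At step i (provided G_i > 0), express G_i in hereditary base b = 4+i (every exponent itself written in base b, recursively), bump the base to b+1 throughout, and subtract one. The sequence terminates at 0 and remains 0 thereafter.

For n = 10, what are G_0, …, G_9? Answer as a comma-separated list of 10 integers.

10, 11, 12, 13, 13, 13, 13, 13, 13, 13

[0] 10 ≡ 2·4 + 2 (base 4). Lift 5: 12. −1: 11.
[1] 11 ≡ 2·5 + 1 (base 5). Lift 6: 13. −1: 12.
[2] 12 ≡ 2·6 (base 6). Lift 7: 14. −1: 13.
[3] 13 ≡ 7 + 6 (base 7). Lift 8: 14. −1: 13.
[4] 13 ≡ 8 + 5 (base 8). Lift 9: 14. −1: 13.
[5] 13 ≡ 9 + 4 (base 9). Lift 10: 14. −1: 13.
[6] 13 ≡ 10 + 3 (base 10). Lift 11: 14. −1: 13.
[7] 13 ≡ 11 + 2 (base 11). Lift 12: 14. −1: 13.
[8] 13 ≡ 12 + 1 (base 12). Lift 13: 14. −1: 13.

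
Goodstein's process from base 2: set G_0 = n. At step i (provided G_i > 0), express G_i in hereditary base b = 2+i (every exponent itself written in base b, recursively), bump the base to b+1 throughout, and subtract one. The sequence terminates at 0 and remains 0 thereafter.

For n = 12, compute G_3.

G_0=12  [base 2] 2^(2 + 1) + 2^2  →[2↦3]→  3^(3 + 1) + 3^3 = 108  −1 ⇒ G_1=107
G_1=107  [base 3] 3^(3 + 1) + 2·3^2 + 2·3 + 2  →[3↦4]→  4^(4 + 1) + 2·4^2 + 2·4 + 2 = 1066  −1 ⇒ G_2=1065
G_2=1065  [base 4] 4^(4 + 1) + 2·4^2 + 2·4 + 1  →[4↦5]→  5^(5 + 1) + 2·5^2 + 2·5 + 1 = 15686  −1 ⇒ G_3=15685

15685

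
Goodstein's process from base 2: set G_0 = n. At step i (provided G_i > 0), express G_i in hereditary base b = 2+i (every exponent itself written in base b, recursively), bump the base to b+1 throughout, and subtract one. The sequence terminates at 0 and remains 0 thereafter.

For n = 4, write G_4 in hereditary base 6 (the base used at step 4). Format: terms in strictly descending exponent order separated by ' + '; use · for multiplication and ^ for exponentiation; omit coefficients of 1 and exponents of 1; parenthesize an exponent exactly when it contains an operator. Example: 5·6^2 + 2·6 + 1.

G_0 = 4. HB_2(4) = 2^2. Bump = 27. G_1 = 26.
G_1 = 26. HB_3(26) = 2·3^2 + 2·3 + 2. Bump = 42. G_2 = 41.
G_2 = 41. HB_4(41) = 2·4^2 + 2·4 + 1. Bump = 61. G_3 = 60.
G_3 = 60. HB_5(60) = 2·5^2 + 2·5. Bump = 84. G_4 = 83.
G_4 = 83. HB_6(83) = 2·6^2 + 6 + 5. Bump = 110. G_5 = 109.

2·6^2 + 6 + 5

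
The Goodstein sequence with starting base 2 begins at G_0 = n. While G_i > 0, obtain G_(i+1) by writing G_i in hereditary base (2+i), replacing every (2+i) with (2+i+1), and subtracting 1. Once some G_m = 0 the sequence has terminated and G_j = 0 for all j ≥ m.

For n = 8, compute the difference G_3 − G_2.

(0) 8|_2 = 2^(2 + 1) ↦ 3^(3 + 1)|_3 = 81 ⇒ 80
(1) 80|_3 = 2·3^3 + 2·3^2 + 2·3 + 2 ↦ 2·4^4 + 2·4^2 + 2·4 + 2|_4 = 554 ⇒ 553
(2) 553|_4 = 2·4^4 + 2·4^2 + 2·4 + 1 ↦ 2·5^5 + 2·5^2 + 2·5 + 1|_5 = 6311 ⇒ 6310

5757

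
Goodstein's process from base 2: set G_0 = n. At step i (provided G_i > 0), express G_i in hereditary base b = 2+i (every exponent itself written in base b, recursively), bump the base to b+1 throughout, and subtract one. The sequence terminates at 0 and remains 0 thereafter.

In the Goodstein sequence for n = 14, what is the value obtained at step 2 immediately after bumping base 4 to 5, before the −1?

18751

G_0=14  [base 2] 2^(2 + 1) + 2^2 + 2  →[2↦3]→  3^(3 + 1) + 3^3 + 3 = 111  −1 ⇒ G_1=110
G_1=110  [base 3] 3^(3 + 1) + 3^3 + 2  →[3↦4]→  4^(4 + 1) + 4^4 + 2 = 1282  −1 ⇒ G_2=1281
G_2=1281  [base 4] 4^(4 + 1) + 4^4 + 1  →[4↦5]→  5^(5 + 1) + 5^5 + 1 = 18751  −1 ⇒ G_3=18750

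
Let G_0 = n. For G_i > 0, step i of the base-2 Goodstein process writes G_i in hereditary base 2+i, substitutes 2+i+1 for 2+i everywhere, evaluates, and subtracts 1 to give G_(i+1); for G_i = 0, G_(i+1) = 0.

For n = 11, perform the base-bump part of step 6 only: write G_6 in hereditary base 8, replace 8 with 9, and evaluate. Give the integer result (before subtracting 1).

2749609303

i=0: 11 = 2^(2 + 1) + 2 + 1 (b=2); 2→3: 3^(3 + 1) + 3 + 1 = 85; 85−1 = 84
i=1: 84 = 3^(3 + 1) + 3 (b=3); 3→4: 4^(4 + 1) + 4 = 1028; 1028−1 = 1027
i=2: 1027 = 4^(4 + 1) + 3 (b=4); 4→5: 5^(5 + 1) + 3 = 15628; 15628−1 = 15627
i=3: 15627 = 5^(5 + 1) + 2 (b=5); 5→6: 6^(6 + 1) + 2 = 279938; 279938−1 = 279937
i=4: 279937 = 6^(6 + 1) + 1 (b=6); 6→7: 7^(7 + 1) + 1 = 5764802; 5764802−1 = 5764801
i=5: 5764801 = 7^(7 + 1) (b=7); 7→8: 8^(8 + 1) = 134217728; 134217728−1 = 134217727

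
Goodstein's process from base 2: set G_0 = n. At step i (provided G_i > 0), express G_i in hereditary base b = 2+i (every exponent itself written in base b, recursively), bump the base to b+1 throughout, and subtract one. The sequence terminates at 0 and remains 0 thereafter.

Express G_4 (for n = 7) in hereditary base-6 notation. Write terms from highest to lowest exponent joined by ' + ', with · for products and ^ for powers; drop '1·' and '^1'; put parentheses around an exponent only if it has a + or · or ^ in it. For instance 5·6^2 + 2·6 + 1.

i=0: 7 = 2^2 + 2 + 1 (b=2); 2→3: 3^3 + 3 + 1 = 31; 31−1 = 30
i=1: 30 = 3^3 + 3 (b=3); 3→4: 4^4 + 4 = 260; 260−1 = 259
i=2: 259 = 4^4 + 3 (b=4); 4→5: 5^5 + 3 = 3128; 3128−1 = 3127
i=3: 3127 = 5^5 + 2 (b=5); 5→6: 6^6 + 2 = 46658; 46658−1 = 46657

6^6 + 1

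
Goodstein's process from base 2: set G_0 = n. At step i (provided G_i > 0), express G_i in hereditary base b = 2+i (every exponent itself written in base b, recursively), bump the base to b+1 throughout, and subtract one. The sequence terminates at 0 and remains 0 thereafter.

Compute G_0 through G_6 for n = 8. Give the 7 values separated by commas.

8, 80, 553, 6310, 93395, 1647195, 33554571

8 —HB2→ 2^(2 + 1) —bump→ 3^(3 + 1) = 81 —(−1)→ 80
80 —HB3→ 2·3^3 + 2·3^2 + 2·3 + 2 —bump→ 2·4^4 + 2·4^2 + 2·4 + 2 = 554 —(−1)→ 553
553 —HB4→ 2·4^4 + 2·4^2 + 2·4 + 1 —bump→ 2·5^5 + 2·5^2 + 2·5 + 1 = 6311 —(−1)→ 6310
6310 —HB5→ 2·5^5 + 2·5^2 + 2·5 —bump→ 2·6^6 + 2·6^2 + 2·6 = 93396 —(−1)→ 93395
93395 —HB6→ 2·6^6 + 2·6^2 + 6 + 5 —bump→ 2·7^7 + 2·7^2 + 7 + 5 = 1647196 —(−1)→ 1647195
1647195 —HB7→ 2·7^7 + 2·7^2 + 7 + 4 —bump→ 2·8^8 + 2·8^2 + 8 + 4 = 33554572 —(−1)→ 33554571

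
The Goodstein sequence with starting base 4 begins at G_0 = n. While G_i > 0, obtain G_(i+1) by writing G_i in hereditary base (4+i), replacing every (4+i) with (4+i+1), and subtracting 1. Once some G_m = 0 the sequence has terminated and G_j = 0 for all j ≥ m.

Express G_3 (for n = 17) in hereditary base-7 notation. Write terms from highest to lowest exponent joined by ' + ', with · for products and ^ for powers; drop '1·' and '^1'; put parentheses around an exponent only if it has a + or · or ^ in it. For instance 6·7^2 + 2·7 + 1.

5·7 + 4

step 0: 17 = 4^2 + 1; sub 5 for 4: 5^2 + 1; = 26; G_1 = 26−1 = 25
step 1: 25 = 5^2; sub 6 for 5: 6^2; = 36; G_2 = 36−1 = 35
step 2: 35 = 5·6 + 5; sub 7 for 6: 5·7 + 5; = 40; G_3 = 40−1 = 39
step 3: 39 = 5·7 + 4; sub 8 for 7: 5·8 + 4; = 44; G_4 = 44−1 = 43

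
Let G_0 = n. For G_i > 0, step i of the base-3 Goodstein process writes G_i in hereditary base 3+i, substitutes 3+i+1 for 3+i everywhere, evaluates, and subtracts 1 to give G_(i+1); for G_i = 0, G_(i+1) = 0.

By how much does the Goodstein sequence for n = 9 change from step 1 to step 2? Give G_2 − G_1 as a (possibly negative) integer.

2

(0) 9|_3 = 3^2 ↦ 4^2|_4 = 16 ⇒ 15
(1) 15|_4 = 3·4 + 3 ↦ 3·5 + 3|_5 = 18 ⇒ 17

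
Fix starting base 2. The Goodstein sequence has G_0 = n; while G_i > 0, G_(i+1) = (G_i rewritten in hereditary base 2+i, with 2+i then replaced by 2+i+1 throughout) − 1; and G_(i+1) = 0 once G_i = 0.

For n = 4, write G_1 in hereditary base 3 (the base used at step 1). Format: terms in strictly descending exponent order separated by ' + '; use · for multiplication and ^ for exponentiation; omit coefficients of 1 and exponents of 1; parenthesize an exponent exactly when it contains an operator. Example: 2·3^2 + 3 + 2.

2·3^2 + 2·3 + 2

4 —HB2→ 2^2 —bump→ 3^3 = 27 —(−1)→ 26
26 —HB3→ 2·3^2 + 2·3 + 2 —bump→ 2·4^2 + 2·4 + 2 = 42 —(−1)→ 41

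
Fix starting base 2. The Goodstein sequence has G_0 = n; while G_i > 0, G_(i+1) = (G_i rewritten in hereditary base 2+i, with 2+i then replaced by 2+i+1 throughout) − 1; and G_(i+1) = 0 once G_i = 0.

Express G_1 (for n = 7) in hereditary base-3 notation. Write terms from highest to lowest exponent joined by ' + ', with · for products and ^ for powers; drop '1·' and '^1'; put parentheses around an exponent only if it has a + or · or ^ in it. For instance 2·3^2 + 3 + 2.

3^3 + 3

G_0=7  [base 2] 2^2 + 2 + 1  →[2↦3]→  3^3 + 3 + 1 = 31  −1 ⇒ G_1=30
G_1=30  [base 3] 3^3 + 3  →[3↦4]→  4^4 + 4 = 260  −1 ⇒ G_2=259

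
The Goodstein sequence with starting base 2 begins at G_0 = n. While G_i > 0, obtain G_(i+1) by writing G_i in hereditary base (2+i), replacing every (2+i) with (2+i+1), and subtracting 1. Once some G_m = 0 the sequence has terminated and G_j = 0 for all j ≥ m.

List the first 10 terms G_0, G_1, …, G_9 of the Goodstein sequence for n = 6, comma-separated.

6 —HB2→ 2^2 + 2 —bump→ 3^3 + 3 = 30 —(−1)→ 29
29 —HB3→ 3^3 + 2 —bump→ 4^4 + 2 = 258 —(−1)→ 257
257 —HB4→ 4^4 + 1 —bump→ 5^5 + 1 = 3126 —(−1)→ 3125
3125 —HB5→ 5^5 —bump→ 6^6 = 46656 —(−1)→ 46655
46655 —HB6→ 5·6^5 + 5·6^4 + 5·6^3 + 5·6^2 + 5·6 + 5 —bump→ 5·7^5 + 5·7^4 + 5·7^3 + 5·7^2 + 5·7 + 5 = 98040 —(−1)→ 98039
98039 —HB7→ 5·7^5 + 5·7^4 + 5·7^3 + 5·7^2 + 5·7 + 4 —bump→ 5·8^5 + 5·8^4 + 5·8^3 + 5·8^2 + 5·8 + 4 = 187244 —(−1)→ 187243
187243 —HB8→ 5·8^5 + 5·8^4 + 5·8^3 + 5·8^2 + 5·8 + 3 —bump→ 5·9^5 + 5·9^4 + 5·9^3 + 5·9^2 + 5·9 + 3 = 332148 —(−1)→ 332147
332147 —HB9→ 5·9^5 + 5·9^4 + 5·9^3 + 5·9^2 + 5·9 + 2 —bump→ 5·10^5 + 5·10^4 + 5·10^3 + 5·10^2 + 5·10 + 2 = 555552 —(−1)→ 555551
555551 —HB10→ 5·10^5 + 5·10^4 + 5·10^3 + 5·10^2 + 5·10 + 1 —bump→ 5·11^5 + 5·11^4 + 5·11^3 + 5·11^2 + 5·11 + 1 = 885776 —(−1)→ 885775

6, 29, 257, 3125, 46655, 98039, 187243, 332147, 555551, 885775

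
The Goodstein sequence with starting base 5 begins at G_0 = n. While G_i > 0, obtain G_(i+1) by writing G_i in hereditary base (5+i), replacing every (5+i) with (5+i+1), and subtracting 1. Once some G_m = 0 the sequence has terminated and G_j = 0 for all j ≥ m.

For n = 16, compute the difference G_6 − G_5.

16 —HB5→ 3·5 + 1 —bump→ 3·6 + 1 = 19 —(−1)→ 18
18 —HB6→ 3·6 —bump→ 3·7 = 21 —(−1)→ 20
20 —HB7→ 2·7 + 6 —bump→ 2·8 + 6 = 22 —(−1)→ 21
21 —HB8→ 2·8 + 5 —bump→ 2·9 + 5 = 23 —(−1)→ 22
22 —HB9→ 2·9 + 4 —bump→ 2·10 + 4 = 24 —(−1)→ 23
23 —HB10→ 2·10 + 3 —bump→ 2·11 + 3 = 25 —(−1)→ 24

1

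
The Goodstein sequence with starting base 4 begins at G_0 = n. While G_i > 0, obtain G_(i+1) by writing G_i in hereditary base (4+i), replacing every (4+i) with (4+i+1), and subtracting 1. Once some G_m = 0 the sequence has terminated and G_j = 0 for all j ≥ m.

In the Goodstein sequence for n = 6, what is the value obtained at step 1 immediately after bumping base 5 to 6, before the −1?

7

G_0 = 6. HB_4(6) = 4 + 2. Bump = 7. G_1 = 6.
G_1 = 6. HB_5(6) = 5 + 1. Bump = 7. G_2 = 6.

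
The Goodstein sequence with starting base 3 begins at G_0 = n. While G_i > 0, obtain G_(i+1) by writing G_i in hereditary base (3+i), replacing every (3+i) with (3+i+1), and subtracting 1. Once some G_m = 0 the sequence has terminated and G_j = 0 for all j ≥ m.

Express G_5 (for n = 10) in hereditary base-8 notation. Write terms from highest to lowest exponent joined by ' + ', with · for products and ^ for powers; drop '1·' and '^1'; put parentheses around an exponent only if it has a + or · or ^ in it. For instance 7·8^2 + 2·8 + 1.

10 —HB3→ 3^2 + 1 —bump→ 4^2 + 1 = 17 —(−1)→ 16
16 —HB4→ 4^2 —bump→ 5^2 = 25 —(−1)→ 24
24 —HB5→ 4·5 + 4 —bump→ 4·6 + 4 = 28 —(−1)→ 27
27 —HB6→ 4·6 + 3 —bump→ 4·7 + 3 = 31 —(−1)→ 30
30 —HB7→ 4·7 + 2 —bump→ 4·8 + 2 = 34 —(−1)→ 33
33 —HB8→ 4·8 + 1 —bump→ 4·9 + 1 = 37 —(−1)→ 36

4·8 + 1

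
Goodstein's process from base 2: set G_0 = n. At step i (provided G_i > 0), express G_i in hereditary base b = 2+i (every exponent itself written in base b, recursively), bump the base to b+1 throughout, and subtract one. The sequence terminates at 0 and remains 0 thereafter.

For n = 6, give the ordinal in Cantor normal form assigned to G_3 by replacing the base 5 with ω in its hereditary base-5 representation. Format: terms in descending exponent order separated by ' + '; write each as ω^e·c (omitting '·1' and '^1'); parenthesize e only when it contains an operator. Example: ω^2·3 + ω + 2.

step 0: 6 = 2^2 + 2; sub 3 for 2: 3^3 + 3; = 30; G_1 = 30−1 = 29
step 1: 29 = 3^3 + 2; sub 4 for 3: 4^4 + 2; = 258; G_2 = 258−1 = 257
step 2: 257 = 4^4 + 1; sub 5 for 4: 5^5 + 1; = 3126; G_3 = 3126−1 = 3125
step 3: 3125 = 5^5; sub 6 for 5: 6^6; = 46656; G_4 = 46656−1 = 46655

ω^ω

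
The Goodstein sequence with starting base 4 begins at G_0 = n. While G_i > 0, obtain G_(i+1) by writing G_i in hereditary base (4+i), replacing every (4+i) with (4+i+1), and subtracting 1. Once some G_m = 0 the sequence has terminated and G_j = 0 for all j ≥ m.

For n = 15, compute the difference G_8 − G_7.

(0) 15|_4 = 3·4 + 3 ↦ 3·5 + 3|_5 = 18 ⇒ 17
(1) 17|_5 = 3·5 + 2 ↦ 3·6 + 2|_6 = 20 ⇒ 19
(2) 19|_6 = 3·6 + 1 ↦ 3·7 + 1|_7 = 22 ⇒ 21
(3) 21|_7 = 3·7 ↦ 3·8|_8 = 24 ⇒ 23
(4) 23|_8 = 2·8 + 7 ↦ 2·9 + 7|_9 = 25 ⇒ 24
(5) 24|_9 = 2·9 + 6 ↦ 2·10 + 6|_10 = 26 ⇒ 25
(6) 25|_10 = 2·10 + 5 ↦ 2·11 + 5|_11 = 27 ⇒ 26
(7) 26|_11 = 2·11 + 4 ↦ 2·12 + 4|_12 = 28 ⇒ 27

1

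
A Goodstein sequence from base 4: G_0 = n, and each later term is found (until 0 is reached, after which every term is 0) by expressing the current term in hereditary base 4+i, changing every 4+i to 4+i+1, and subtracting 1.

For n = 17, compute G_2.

i=0: 17 = 4^2 + 1 (b=4); 4→5: 5^2 + 1 = 26; 26−1 = 25
i=1: 25 = 5^2 (b=5); 5→6: 6^2 = 36; 36−1 = 35

35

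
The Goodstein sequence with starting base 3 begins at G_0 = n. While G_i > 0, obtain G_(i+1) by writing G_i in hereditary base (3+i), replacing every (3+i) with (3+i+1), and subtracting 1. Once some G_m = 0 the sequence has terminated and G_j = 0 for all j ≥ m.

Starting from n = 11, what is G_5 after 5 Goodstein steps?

43

G_0 = 11. HB_3(11) = 3^2 + 2. Bump = 18. G_1 = 17.
G_1 = 17. HB_4(17) = 4^2 + 1. Bump = 26. G_2 = 25.
G_2 = 25. HB_5(25) = 5^2. Bump = 36. G_3 = 35.
G_3 = 35. HB_6(35) = 5·6 + 5. Bump = 40. G_4 = 39.
G_4 = 39. HB_7(39) = 5·7 + 4. Bump = 44. G_5 = 43.
G_5 = 43. HB_8(43) = 5·8 + 3. Bump = 48. G_6 = 47.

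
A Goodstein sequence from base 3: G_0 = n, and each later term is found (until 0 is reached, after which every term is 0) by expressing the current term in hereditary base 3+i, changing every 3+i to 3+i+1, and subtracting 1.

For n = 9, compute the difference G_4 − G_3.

2

base 3: 9 = 3^2; at 4: 4^2 = 16; next = 15
base 4: 15 = 3·4 + 3; at 5: 3·5 + 3 = 18; next = 17
base 5: 17 = 3·5 + 2; at 6: 3·6 + 2 = 20; next = 19
base 6: 19 = 3·6 + 1; at 7: 3·7 + 1 = 22; next = 21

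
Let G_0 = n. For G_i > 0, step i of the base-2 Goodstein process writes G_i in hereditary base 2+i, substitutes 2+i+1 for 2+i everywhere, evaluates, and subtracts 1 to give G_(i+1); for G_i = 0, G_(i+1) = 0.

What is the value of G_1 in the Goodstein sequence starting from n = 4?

26

G_0=4  [base 2] 2^2  →[2↦3]→  3^3 = 27  −1 ⇒ G_1=26
G_1=26  [base 3] 2·3^2 + 2·3 + 2  →[3↦4]→  2·4^2 + 2·4 + 2 = 42  −1 ⇒ G_2=41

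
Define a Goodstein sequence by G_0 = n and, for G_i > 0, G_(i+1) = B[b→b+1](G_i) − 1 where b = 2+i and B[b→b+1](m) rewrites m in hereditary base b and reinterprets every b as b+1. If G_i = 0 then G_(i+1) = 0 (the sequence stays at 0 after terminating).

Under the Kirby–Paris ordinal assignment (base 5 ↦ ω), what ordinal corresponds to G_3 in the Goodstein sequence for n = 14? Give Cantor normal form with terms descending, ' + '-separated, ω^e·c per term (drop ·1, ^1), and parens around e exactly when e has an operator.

ω^(ω + 1) + ω^ω

14 —HB2→ 2^(2 + 1) + 2^2 + 2 —bump→ 3^(3 + 1) + 3^3 + 3 = 111 —(−1)→ 110
110 —HB3→ 3^(3 + 1) + 3^3 + 2 —bump→ 4^(4 + 1) + 4^4 + 2 = 1282 —(−1)→ 1281
1281 —HB4→ 4^(4 + 1) + 4^4 + 1 —bump→ 5^(5 + 1) + 5^5 + 1 = 18751 —(−1)→ 18750
18750 —HB5→ 5^(5 + 1) + 5^5 —bump→ 6^(6 + 1) + 6^6 = 326592 —(−1)→ 326591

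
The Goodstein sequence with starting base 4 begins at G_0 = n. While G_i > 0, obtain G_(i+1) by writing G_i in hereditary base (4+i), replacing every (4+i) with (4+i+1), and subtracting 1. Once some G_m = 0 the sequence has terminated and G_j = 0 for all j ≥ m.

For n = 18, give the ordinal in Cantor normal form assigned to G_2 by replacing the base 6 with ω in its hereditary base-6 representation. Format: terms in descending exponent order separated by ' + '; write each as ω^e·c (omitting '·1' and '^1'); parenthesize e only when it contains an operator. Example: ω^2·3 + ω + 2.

[0] 18 ≡ 4^2 + 2 (base 4). Lift 5: 27. −1: 26.
[1] 26 ≡ 5^2 + 1 (base 5). Lift 6: 37. −1: 36.
[2] 36 ≡ 6^2 (base 6). Lift 7: 49. −1: 48.

ω^2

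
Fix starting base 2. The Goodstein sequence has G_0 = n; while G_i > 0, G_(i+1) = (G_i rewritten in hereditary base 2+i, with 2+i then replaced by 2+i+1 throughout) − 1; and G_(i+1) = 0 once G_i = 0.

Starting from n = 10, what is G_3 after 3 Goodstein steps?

15625

base 2: 10 = 2^(2 + 1) + 2; at 3: 3^(3 + 1) + 3 = 84; next = 83
base 3: 83 = 3^(3 + 1) + 2; at 4: 4^(4 + 1) + 2 = 1026; next = 1025
base 4: 1025 = 4^(4 + 1) + 1; at 5: 5^(5 + 1) + 1 = 15626; next = 15625
base 5: 15625 = 5^(5 + 1); at 6: 6^(6 + 1) = 279936; next = 279935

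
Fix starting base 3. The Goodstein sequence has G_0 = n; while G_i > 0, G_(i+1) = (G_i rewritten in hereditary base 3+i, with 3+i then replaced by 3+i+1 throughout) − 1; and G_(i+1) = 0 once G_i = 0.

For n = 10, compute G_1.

16

(0) 10|_3 = 3^2 + 1 ↦ 4^2 + 1|_4 = 17 ⇒ 16
(1) 16|_4 = 4^2 ↦ 5^2|_5 = 25 ⇒ 24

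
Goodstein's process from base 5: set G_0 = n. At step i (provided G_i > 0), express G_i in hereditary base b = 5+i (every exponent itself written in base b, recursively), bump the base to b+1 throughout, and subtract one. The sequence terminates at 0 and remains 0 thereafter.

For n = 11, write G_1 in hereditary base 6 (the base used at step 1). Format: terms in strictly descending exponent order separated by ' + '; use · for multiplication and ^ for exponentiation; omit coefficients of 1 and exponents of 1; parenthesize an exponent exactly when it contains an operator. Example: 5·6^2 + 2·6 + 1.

(0) 11|_5 = 2·5 + 1 ↦ 2·6 + 1|_6 = 13 ⇒ 12
(1) 12|_6 = 2·6 ↦ 2·7|_7 = 14 ⇒ 13

2·6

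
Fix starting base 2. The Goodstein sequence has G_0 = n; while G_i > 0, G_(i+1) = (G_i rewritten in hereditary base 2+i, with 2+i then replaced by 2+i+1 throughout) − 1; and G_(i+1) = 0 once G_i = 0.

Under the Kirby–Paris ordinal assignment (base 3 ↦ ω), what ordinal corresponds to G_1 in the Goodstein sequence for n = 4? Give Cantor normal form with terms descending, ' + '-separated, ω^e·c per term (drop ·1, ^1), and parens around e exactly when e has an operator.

ω^2·2 + ω·2 + 2

[0] 4 ≡ 2^2 (base 2). Lift 3: 27. −1: 26.
[1] 26 ≡ 2·3^2 + 2·3 + 2 (base 3). Lift 4: 42. −1: 41.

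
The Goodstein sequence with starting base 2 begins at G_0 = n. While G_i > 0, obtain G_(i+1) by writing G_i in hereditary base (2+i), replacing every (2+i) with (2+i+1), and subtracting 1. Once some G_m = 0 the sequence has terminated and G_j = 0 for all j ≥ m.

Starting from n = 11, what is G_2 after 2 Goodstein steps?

i=0: 11 = 2^(2 + 1) + 2 + 1 (b=2); 2→3: 3^(3 + 1) + 3 + 1 = 85; 85−1 = 84
i=1: 84 = 3^(3 + 1) + 3 (b=3); 3→4: 4^(4 + 1) + 4 = 1028; 1028−1 = 1027

1027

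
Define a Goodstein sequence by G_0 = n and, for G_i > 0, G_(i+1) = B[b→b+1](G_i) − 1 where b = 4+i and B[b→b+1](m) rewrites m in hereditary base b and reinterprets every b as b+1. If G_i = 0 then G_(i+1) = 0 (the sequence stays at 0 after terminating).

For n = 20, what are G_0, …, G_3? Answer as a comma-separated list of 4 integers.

20 —HB4→ 4^2 + 4 —bump→ 5^2 + 5 = 30 —(−1)→ 29
29 —HB5→ 5^2 + 4 —bump→ 6^2 + 4 = 40 —(−1)→ 39
39 —HB6→ 6^2 + 3 —bump→ 7^2 + 3 = 52 —(−1)→ 51

20, 29, 39, 51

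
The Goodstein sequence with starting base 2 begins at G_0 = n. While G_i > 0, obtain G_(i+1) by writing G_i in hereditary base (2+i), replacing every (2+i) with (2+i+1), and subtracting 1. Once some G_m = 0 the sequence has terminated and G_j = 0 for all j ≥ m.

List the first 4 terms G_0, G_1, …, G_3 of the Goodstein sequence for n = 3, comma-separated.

3, 3, 3, 2

base 2: 3 = 2 + 1; at 3: 3 + 1 = 4; next = 3
base 3: 3 = 3; at 4: 4 = 4; next = 3
base 4: 3 = 3; at 5: 3 = 3; next = 2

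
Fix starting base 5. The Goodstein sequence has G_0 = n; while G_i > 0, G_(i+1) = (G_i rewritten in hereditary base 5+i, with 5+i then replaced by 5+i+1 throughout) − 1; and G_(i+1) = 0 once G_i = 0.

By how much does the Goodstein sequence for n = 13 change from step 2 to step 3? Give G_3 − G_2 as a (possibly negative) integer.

i=0: 13 = 2·5 + 3 (b=5); 5→6: 2·6 + 3 = 15; 15−1 = 14
i=1: 14 = 2·6 + 2 (b=6); 6→7: 2·7 + 2 = 16; 16−1 = 15
i=2: 15 = 2·7 + 1 (b=7); 7→8: 2·8 + 1 = 17; 17−1 = 16

1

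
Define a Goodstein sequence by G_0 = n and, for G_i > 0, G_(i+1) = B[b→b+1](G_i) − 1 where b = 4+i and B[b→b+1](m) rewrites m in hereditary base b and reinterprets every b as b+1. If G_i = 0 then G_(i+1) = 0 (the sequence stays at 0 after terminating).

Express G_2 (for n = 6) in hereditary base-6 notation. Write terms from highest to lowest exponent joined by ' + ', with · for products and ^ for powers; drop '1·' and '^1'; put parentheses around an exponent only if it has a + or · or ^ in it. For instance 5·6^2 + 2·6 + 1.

6

(0) 6|_4 = 4 + 2 ↦ 5 + 2|_5 = 7 ⇒ 6
(1) 6|_5 = 5 + 1 ↦ 6 + 1|_6 = 7 ⇒ 6
(2) 6|_6 = 6 ↦ 7|_7 = 7 ⇒ 6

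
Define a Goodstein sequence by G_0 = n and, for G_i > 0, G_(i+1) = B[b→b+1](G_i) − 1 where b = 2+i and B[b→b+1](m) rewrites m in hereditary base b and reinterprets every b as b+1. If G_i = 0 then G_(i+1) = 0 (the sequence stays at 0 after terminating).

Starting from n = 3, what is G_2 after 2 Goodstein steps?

3 —HB2→ 2 + 1 —bump→ 3 + 1 = 4 —(−1)→ 3
3 —HB3→ 3 —bump→ 4 = 4 —(−1)→ 3
3 —HB4→ 3 —bump→ 3 = 3 —(−1)→ 2

3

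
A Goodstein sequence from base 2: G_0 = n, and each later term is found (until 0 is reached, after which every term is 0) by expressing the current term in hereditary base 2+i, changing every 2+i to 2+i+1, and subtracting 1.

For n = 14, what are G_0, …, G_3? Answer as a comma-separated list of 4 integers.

14, 110, 1281, 18750

i=0: 14 = 2^(2 + 1) + 2^2 + 2 (b=2); 2→3: 3^(3 + 1) + 3^3 + 3 = 111; 111−1 = 110
i=1: 110 = 3^(3 + 1) + 3^3 + 2 (b=3); 3→4: 4^(4 + 1) + 4^4 + 2 = 1282; 1282−1 = 1281
i=2: 1281 = 4^(4 + 1) + 4^4 + 1 (b=4); 4→5: 5^(5 + 1) + 5^5 + 1 = 18751; 18751−1 = 18750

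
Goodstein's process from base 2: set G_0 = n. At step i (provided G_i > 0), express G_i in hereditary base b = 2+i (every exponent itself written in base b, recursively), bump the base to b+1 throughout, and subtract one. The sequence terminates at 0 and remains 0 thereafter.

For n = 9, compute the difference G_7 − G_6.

G_0 = 9. HB_2(9) = 2^(2 + 1) + 1. Bump = 82. G_1 = 81.
G_1 = 81. HB_3(81) = 3^(3 + 1). Bump = 1024. G_2 = 1023.
G_2 = 1023. HB_4(1023) = 3·4^4 + 3·4^3 + 3·4^2 + 3·4 + 3. Bump = 9843. G_3 = 9842.
G_3 = 9842. HB_5(9842) = 3·5^5 + 3·5^3 + 3·5^2 + 3·5 + 2. Bump = 140744. G_4 = 140743.
G_4 = 140743. HB_6(140743) = 3·6^6 + 3·6^3 + 3·6^2 + 3·6 + 1. Bump = 2471827. G_5 = 2471826.
G_5 = 2471826. HB_7(2471826) = 3·7^7 + 3·7^3 + 3·7^2 + 3·7. Bump = 50333400. G_6 = 50333399.
G_6 = 50333399. HB_8(50333399) = 3·8^8 + 3·8^3 + 3·8^2 + 2·8 + 7. Bump = 1162263922. G_7 = 1162263921.

1111930522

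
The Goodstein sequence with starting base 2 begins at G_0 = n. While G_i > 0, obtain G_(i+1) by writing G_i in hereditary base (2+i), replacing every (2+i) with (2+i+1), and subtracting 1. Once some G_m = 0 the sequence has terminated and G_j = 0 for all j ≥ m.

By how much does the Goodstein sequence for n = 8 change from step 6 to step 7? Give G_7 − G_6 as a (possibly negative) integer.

741286580

i=0: 8 = 2^(2 + 1) (b=2); 2→3: 3^(3 + 1) = 81; 81−1 = 80
i=1: 80 = 2·3^3 + 2·3^2 + 2·3 + 2 (b=3); 3→4: 2·4^4 + 2·4^2 + 2·4 + 2 = 554; 554−1 = 553
i=2: 553 = 2·4^4 + 2·4^2 + 2·4 + 1 (b=4); 4→5: 2·5^5 + 2·5^2 + 2·5 + 1 = 6311; 6311−1 = 6310
i=3: 6310 = 2·5^5 + 2·5^2 + 2·5 (b=5); 5→6: 2·6^6 + 2·6^2 + 2·6 = 93396; 93396−1 = 93395
i=4: 93395 = 2·6^6 + 2·6^2 + 6 + 5 (b=6); 6→7: 2·7^7 + 2·7^2 + 7 + 5 = 1647196; 1647196−1 = 1647195
i=5: 1647195 = 2·7^7 + 2·7^2 + 7 + 4 (b=7); 7→8: 2·8^8 + 2·8^2 + 8 + 4 = 33554572; 33554572−1 = 33554571
i=6: 33554571 = 2·8^8 + 2·8^2 + 8 + 3 (b=8); 8→9: 2·9^9 + 2·9^2 + 9 + 3 = 774841152; 774841152−1 = 774841151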